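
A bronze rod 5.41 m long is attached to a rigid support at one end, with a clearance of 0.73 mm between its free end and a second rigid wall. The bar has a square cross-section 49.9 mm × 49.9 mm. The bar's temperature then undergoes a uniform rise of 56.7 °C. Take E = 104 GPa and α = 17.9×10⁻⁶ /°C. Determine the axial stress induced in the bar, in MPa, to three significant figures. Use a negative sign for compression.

-91.5 MPa

Free thermal expansion αLΔT = 17.9e-6 · 5410 · 56.7 = 5.491 mm.
The walls engage after the gap closes; constrained expansion = 5.491 − 0.73 = 4.761 mm.
The walls impose strain ε = −(4.761)/5410 = -8.7999e-04; σ = Eε = 104000 · -8.7999e-04 = -91.52 MPa.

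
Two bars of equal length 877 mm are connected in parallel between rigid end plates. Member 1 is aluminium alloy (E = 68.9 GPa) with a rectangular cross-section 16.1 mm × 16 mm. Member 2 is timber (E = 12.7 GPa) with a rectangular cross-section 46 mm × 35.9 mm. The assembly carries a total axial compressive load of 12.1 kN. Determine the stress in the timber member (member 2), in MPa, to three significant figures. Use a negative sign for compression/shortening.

-3.97 MPa

A_1 = 257.6 mm².
A_2 = 1651 mm².
Equal strain + equilibrium ⇒ each member carries load in proportion to AE: A₁E₁ = 17750000 N, A₂E₂ = 20970000 N, ΣAE = 38720000 N.
σ₂ = P·E₂/ΣAE = -12100·12700/38720000 = -3.969 MPa.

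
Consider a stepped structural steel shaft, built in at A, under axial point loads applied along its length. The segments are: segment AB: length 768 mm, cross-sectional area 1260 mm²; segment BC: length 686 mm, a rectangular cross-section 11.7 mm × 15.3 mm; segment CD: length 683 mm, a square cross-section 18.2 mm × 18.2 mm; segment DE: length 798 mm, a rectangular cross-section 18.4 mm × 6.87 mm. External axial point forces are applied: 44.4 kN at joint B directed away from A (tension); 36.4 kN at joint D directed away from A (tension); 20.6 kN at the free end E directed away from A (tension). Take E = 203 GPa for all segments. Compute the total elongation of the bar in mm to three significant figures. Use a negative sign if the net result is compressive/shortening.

Internal axial forces (sectioning from the free end, tension +): N_DE = 20.6 kN, N_CD = 57 kN, N_BC = 57 kN, N_AB = 101.4 kN.
A_BC = 179 mm².
A_CD = 331.2 mm².
A_DE = 126.4 mm².
δ_AB = 101400·768/(1260·203000) = 0.3045 mm
δ_BC = 57000·686/(179·203000) = 1.076 mm
δ_CD = 57000·683/(331.2·203000) = 0.579 mm
δ_DE = 20600·798/(126.4·203000) = 0.6406 mm
δ = Σδ_i = 2.6 mm.

2.60 mm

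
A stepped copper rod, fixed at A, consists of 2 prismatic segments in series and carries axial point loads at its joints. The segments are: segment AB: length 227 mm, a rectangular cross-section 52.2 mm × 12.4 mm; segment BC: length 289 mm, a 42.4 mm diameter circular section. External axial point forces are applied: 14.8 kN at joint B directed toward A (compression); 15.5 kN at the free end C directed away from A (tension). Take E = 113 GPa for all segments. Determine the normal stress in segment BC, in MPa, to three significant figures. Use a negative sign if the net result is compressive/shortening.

11.0 MPa

Internal axial forces (sectioning from the free end, tension +): N_BC = 15.5 kN, N_AB = 0.7 kN.
A_BC = 1412 mm².
σ_BC = N_BC/A_BC = 15500/1412 = 10.98 MPa.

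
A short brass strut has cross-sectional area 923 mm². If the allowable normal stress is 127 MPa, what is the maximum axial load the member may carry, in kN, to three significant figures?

P_max = σ_allow · A = 127 · 923 = 117200 N = 117.2 kN.

117 kN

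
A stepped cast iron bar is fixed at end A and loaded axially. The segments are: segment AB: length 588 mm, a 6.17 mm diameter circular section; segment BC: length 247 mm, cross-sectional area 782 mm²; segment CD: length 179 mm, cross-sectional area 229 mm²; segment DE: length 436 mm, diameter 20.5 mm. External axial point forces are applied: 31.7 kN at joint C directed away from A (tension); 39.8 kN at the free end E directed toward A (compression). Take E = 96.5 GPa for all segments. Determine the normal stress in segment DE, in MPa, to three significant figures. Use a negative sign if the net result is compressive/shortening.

Internal axial forces (sectioning from the free end, tension +): N_DE = -39.8 kN, N_CD = -39.8 kN, N_BC = -8.1 kN, N_AB = -8.1 kN.
A_DE = 330.1 mm².
σ_DE = N_DE/A_DE = -39800/330.1 = -120.6 MPa.

-121 MPa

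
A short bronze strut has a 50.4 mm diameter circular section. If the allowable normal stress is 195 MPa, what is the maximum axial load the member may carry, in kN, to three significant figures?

389 kN

A = 1995 mm².
P_max = σ_allow · A = 195 · 1995 = 389000 N = 389 kN.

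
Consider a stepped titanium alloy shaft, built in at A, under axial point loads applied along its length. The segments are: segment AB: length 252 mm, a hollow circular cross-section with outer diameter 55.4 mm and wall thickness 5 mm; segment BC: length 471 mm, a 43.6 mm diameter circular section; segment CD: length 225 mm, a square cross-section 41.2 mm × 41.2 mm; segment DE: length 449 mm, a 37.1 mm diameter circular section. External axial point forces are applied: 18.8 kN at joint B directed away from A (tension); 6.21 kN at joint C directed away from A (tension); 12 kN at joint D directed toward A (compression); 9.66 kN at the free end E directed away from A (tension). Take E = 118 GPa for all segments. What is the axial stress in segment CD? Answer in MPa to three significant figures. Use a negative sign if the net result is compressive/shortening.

-1.38 MPa

Internal axial forces (sectioning from the free end, tension +): N_DE = 9.66 kN, N_CD = -2.34 kN, N_BC = 3.87 kN, N_AB = 22.67 kN.
A_CD = 1697 mm².
σ_CD = N_CD/A_CD = -2340/1697 = -1.379 MPa.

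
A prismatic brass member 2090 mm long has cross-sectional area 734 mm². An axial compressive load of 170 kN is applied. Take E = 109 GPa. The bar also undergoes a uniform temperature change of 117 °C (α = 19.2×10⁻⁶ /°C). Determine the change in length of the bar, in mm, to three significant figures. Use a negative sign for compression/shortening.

δ_mech = NL/(AE) = -170000·2090/(734·109000) = -4.441 mm.
δ_thermal = αLΔT = 19.2e-6·2090·117 = 4.695 mm.
δ = δ_mech + δ_thermal = 0.2541 mm.

0.254 mm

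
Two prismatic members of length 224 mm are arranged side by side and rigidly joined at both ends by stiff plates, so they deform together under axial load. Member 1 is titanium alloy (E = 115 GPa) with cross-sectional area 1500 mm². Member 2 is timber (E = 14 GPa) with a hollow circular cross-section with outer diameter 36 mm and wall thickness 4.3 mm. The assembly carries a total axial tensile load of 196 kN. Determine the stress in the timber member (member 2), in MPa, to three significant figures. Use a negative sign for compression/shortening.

15.4 MPa

A_2 = 428.2 mm².
Equal strain + equilibrium ⇒ each member carries load in proportion to AE: A₁E₁ = 172500000 N, A₂E₂ = 5995000 N, ΣAE = 178500000 N.
σ₂ = P·E₂/ΣAE = 196000·14000/178500000 = 15.37 MPa.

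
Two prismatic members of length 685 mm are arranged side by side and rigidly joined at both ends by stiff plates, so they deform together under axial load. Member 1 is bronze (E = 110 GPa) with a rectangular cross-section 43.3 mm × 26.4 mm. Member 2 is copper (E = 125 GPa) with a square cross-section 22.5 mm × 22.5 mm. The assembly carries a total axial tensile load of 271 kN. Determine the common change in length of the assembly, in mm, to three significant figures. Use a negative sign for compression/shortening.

0.982 mm

A_1 = 1143 mm².
A_2 = 506.2 mm².
Equal strain + equilibrium ⇒ each member carries load in proportion to AE: A₁E₁ = 125700000 N, A₂E₂ = 63280000 N, ΣAE = 189000000 N.
δ = PL/ΣAE = 271000·685/189000000 = 0.9821 mm.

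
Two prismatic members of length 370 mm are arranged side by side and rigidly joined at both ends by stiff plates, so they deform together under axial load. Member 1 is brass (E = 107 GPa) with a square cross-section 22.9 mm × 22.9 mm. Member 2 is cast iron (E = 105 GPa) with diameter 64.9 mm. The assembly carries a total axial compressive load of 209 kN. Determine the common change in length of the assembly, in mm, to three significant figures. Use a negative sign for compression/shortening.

A_1 = 524.4 mm².
A_2 = 3308 mm².
Equal strain + equilibrium ⇒ each member carries load in proportion to AE: A₁E₁ = 56110000 N, A₂E₂ = 347400000 N, ΣAE = 403500000 N.
δ = PL/ΣAE = -209000·370/403500000 = -0.1917 mm.

-0.192 mm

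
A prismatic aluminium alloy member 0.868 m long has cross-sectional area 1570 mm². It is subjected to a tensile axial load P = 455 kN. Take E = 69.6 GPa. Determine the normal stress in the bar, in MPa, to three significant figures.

290 MPa

σ = N/A = 455000/1570 = 289.8 MPa.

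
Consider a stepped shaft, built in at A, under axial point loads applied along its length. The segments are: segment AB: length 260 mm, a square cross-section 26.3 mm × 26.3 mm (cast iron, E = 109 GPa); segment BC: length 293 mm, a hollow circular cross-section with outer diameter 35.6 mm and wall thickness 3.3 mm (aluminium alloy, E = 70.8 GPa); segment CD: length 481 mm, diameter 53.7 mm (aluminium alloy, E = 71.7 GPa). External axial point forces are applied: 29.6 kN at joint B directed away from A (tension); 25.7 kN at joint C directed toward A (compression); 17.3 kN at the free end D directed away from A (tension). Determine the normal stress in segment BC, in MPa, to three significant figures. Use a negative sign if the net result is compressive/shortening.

-25.1 MPa

Internal axial forces (sectioning from the free end, tension +): N_CD = 17.3 kN, N_BC = -8.4 kN, N_AB = 21.2 kN.
A_BC = 334.9 mm².
σ_BC = N_BC/A_BC = -8400/334.9 = -25.08 MPa.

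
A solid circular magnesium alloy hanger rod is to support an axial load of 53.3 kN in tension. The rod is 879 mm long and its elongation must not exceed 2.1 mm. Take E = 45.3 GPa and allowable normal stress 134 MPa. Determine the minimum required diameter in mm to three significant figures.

Required area A ≥ P/σ_allow = 53300/134 = 397.8 mm².
For a solid circular section, d ≥ √(4A/π) = 22.5 mm.
Elongation limit: A ≥ PL/(Eδ_allow) = 53300·879/(45300·2.1) = 492.5 mm² ⇒ d ≥ 25.04 mm.
The elongation limit governs.

25.0 mm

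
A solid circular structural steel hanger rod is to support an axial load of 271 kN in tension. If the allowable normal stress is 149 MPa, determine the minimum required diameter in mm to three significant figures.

48.1 mm

Required area A ≥ P/σ_allow = 271000/149 = 1819 mm².
For a solid circular section, d ≥ √(4A/π) = 48.12 mm.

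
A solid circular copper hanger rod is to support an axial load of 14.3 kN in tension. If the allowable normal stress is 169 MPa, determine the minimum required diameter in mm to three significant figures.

10.4 mm

Required area A ≥ P/σ_allow = 14300/169 = 84.62 mm².
For a solid circular section, d ≥ √(4A/π) = 10.38 mm.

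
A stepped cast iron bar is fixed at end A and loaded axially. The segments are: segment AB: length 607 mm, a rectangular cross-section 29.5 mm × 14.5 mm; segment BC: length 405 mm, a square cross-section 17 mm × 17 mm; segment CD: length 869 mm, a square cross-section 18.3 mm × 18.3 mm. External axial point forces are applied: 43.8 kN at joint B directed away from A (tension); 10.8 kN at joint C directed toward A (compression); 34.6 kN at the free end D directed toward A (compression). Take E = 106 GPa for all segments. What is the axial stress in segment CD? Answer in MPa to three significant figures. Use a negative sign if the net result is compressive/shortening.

-103 MPa

Internal axial forces (sectioning from the free end, tension +): N_CD = -34.6 kN, N_BC = -45.4 kN, N_AB = -1.6 kN.
A_CD = 334.9 mm².
σ_CD = N_CD/A_CD = -34600/334.9 = -103.3 MPa.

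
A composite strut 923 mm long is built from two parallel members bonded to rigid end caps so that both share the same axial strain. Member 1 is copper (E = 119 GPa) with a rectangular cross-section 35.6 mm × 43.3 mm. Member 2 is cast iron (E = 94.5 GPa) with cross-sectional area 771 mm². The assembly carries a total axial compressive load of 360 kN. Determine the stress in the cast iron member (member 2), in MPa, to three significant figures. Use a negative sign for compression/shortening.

A_1 = 1541 mm².
Equal strain + equilibrium ⇒ each member carries load in proportion to AE: A₁E₁ = 183400000 N, A₂E₂ = 72860000 N, ΣAE = 256300000 N.
σ₂ = P·E₂/ΣAE = -360000·94500/256300000 = -132.7 MPa.

-133 MPa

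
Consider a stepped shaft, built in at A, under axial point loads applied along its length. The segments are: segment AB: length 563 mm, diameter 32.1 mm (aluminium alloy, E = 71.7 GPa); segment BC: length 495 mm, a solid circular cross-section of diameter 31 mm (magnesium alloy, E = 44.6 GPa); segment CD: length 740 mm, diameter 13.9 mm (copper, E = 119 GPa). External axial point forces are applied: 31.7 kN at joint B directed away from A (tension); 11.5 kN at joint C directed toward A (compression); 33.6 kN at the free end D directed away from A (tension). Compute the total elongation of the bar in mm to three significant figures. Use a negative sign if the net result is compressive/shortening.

2.22 mm

Internal axial forces (sectioning from the free end, tension +): N_CD = 33.6 kN, N_BC = 22.1 kN, N_AB = 53.8 kN.
A_AB = 809.3 mm².
A_BC = 754.8 mm².
A_CD = 151.7 mm².
δ_AB = 53800·563/(809.3·71700) = 0.522 mm
δ_BC = 22100·495/(754.8·44600) = 0.325 mm
δ_CD = 33600·740/(151.7·119000) = 1.377 mm
δ = Σδ_i = 2.224 mm.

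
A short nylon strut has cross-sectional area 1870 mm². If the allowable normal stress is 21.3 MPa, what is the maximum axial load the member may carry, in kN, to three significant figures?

39.8 kN

P_max = σ_allow · A = 21.3 · 1870 = 39830 N = 39.83 kN.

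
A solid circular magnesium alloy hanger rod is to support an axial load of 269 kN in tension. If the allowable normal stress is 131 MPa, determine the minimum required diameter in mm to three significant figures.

51.1 mm

Required area A ≥ P/σ_allow = 269000/131 = 2053 mm².
For a solid circular section, d ≥ √(4A/π) = 51.13 mm.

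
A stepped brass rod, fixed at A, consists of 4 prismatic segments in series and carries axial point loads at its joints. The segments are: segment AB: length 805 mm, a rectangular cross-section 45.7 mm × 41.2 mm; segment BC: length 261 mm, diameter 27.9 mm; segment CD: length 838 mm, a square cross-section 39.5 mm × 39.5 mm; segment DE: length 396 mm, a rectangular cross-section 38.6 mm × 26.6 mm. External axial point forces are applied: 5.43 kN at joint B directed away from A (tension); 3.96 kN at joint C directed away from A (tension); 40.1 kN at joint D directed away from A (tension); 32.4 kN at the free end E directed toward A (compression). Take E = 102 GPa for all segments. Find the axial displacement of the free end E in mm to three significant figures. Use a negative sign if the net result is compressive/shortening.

Internal axial forces (sectioning from the free end, tension +): N_DE = -32.4 kN, N_CD = 7.7 kN, N_BC = 11.66 kN, N_AB = 17.09 kN.
A_AB = 1883 mm².
A_BC = 611.4 mm².
A_CD = 1560 mm².
A_DE = 1027 mm².
δ_AB = 17090·805/(1883·102000) = 0.07163 mm
δ_BC = 11660·261/(611.4·102000) = 0.0488 mm
δ_CD = 7700·838/(1560·102000) = 0.04055 mm
δ_DE = -32400·396/(1027·102000) = -0.1225 mm
δ = Σδ_i = 0.03847 mm.

0.0385 mm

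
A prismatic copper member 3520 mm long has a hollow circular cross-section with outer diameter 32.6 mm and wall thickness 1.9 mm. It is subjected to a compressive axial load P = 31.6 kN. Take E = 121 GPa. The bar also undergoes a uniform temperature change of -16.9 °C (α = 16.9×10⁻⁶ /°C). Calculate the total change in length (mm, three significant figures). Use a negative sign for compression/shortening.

-6.02 mm

A = 183.2 mm².
δ_mech = NL/(AE) = -31600·3520/(183.2·121000) = -5.017 mm.
δ_thermal = αLΔT = 16.9e-6·3520·-16.9 = -1.005 mm.
δ = δ_mech + δ_thermal = -6.022 mm.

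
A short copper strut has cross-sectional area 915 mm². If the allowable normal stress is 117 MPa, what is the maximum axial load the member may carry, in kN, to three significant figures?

P_max = σ_allow · A = 117 · 915 = 107100 N = 107.1 kN.

107 kN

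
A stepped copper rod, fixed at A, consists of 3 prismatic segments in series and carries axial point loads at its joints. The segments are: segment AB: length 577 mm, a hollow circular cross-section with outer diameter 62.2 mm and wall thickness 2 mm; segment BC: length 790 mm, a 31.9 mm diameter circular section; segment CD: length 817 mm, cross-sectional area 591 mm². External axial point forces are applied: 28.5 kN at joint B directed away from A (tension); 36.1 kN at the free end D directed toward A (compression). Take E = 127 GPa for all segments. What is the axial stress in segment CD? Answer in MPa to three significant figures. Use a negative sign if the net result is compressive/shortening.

Internal axial forces (sectioning from the free end, tension +): N_CD = -36.1 kN, N_BC = -36.1 kN, N_AB = -7.6 kN.
σ_CD = N_CD/A_CD = -36100/591 = -61.08 MPa.

-61.1 MPa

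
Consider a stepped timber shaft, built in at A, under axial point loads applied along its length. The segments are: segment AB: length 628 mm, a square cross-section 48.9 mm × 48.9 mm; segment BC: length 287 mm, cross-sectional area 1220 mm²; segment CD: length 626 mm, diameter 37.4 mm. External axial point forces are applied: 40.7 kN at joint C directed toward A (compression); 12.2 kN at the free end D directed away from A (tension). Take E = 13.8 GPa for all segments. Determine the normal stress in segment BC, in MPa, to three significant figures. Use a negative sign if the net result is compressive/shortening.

-23.4 MPa

Internal axial forces (sectioning from the free end, tension +): N_CD = 12.2 kN, N_BC = -28.5 kN, N_AB = -28.5 kN.
σ_BC = N_BC/A_BC = -28500/1220 = -23.36 MPa.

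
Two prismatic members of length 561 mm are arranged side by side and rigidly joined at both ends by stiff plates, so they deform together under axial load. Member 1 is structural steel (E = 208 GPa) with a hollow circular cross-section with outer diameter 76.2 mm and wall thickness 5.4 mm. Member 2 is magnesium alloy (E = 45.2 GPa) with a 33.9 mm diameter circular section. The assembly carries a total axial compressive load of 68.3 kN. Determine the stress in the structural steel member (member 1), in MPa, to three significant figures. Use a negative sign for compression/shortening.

A_1 = 1201 mm².
A_2 = 902.6 mm².
Equal strain + equilibrium ⇒ each member carries load in proportion to AE: A₁E₁ = 249800000 N, A₂E₂ = 40800000 N, ΣAE = 290600000 N.
σ₁ = P·E₁/ΣAE = -68300·208000/290600000 = -48.88 MPa.

-48.9 MPa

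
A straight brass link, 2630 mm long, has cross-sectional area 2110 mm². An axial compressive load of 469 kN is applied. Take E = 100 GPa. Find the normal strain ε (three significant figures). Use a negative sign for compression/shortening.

σ = N/A = -222.3 MPa; ε = σ/E = -222.3/100000 = -2.223e-03.

-0.00222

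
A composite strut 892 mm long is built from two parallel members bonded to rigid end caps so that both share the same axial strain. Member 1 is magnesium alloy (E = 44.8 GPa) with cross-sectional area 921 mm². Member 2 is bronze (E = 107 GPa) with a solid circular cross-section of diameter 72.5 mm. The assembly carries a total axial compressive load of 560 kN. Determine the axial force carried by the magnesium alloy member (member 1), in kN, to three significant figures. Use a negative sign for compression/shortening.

-47.8 kN

A_2 = 4128 mm².
Equal strain + equilibrium ⇒ each member carries load in proportion to AE: A₁E₁ = 41260000 N, A₂E₂ = 441700000 N, ΣAE = 483000000 N.
F₁ = P·A₁E₁/ΣAE = -560000·41260000/483000000 = -47840 N.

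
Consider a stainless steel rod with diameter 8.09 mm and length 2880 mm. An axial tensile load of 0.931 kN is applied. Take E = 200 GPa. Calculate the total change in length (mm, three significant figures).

A = 51.4 mm².
δ_mech = NL/(AE) = 931·2880/(51.4·200000) = 0.2608 mm.

0.261 mm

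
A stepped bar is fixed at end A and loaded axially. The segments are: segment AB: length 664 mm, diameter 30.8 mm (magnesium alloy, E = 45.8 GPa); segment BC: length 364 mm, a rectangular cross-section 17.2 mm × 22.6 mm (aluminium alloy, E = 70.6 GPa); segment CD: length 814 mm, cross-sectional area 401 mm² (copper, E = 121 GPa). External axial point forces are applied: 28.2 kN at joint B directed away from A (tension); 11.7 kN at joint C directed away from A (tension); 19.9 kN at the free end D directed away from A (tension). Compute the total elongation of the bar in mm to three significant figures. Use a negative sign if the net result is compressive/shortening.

1.92 mm

Internal axial forces (sectioning from the free end, tension +): N_CD = 19.9 kN, N_BC = 31.6 kN, N_AB = 59.8 kN.
A_AB = 745.1 mm².
A_BC = 388.7 mm².
δ_AB = 59800·664/(745.1·45800) = 1.164 mm
δ_BC = 31600·364/(388.7·70600) = 0.4191 mm
δ_CD = 19900·814/(401·121000) = 0.3338 mm
δ = Σδ_i = 1.917 mm.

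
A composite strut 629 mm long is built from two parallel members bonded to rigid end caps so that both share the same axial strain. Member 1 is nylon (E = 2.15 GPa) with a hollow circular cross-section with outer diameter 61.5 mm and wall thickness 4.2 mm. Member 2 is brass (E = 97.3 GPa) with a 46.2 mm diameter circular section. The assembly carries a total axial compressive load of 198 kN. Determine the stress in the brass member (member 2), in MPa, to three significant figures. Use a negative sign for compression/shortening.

-117 MPa

A_1 = 756.1 mm².
A_2 = 1676 mm².
Equal strain + equilibrium ⇒ each member carries load in proportion to AE: A₁E₁ = 1626000 N, A₂E₂ = 163100000 N, ΣAE = 164700000 N.
σ₂ = P·E₂/ΣAE = -198000·97300/164700000 = -116.9 MPa.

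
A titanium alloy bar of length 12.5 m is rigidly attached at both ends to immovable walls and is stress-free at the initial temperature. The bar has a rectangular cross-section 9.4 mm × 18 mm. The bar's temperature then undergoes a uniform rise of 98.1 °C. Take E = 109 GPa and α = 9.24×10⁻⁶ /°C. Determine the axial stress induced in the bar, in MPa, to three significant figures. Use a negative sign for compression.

Free thermal expansion αLΔT = 9.24e-6 · 12500 · 98.1 = 11.33 mm.
The walls impose strain ε = −(11.33)/12500 = -9.0644e-04; σ = Eε = 109000 · -9.0644e-04 = -98.8 MPa.

-98.8 MPa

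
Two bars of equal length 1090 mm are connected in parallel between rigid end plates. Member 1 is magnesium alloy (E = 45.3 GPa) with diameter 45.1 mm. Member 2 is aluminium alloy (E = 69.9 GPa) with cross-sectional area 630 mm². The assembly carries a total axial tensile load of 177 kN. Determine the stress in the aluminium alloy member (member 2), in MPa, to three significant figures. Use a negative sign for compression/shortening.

A_1 = 1598 mm².
Equal strain + equilibrium ⇒ each member carries load in proportion to AE: A₁E₁ = 72370000 N, A₂E₂ = 44040000 N, ΣAE = 116400000 N.
σ₂ = P·E₂/ΣAE = 177000·69900/116400000 = 106.3 MPa.

106 MPa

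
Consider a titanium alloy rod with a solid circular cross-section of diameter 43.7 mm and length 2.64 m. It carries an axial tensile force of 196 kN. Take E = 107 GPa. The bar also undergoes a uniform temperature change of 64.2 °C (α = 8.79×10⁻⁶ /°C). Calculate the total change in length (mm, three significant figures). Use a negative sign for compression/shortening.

4.71 mm

A = 1500 mm².
δ_mech = NL/(AE) = 196000·2640/(1500·107000) = 3.224 mm.
δ_thermal = αLΔT = 8.79e-6·2640·64.2 = 1.49 mm.
δ = δ_mech + δ_thermal = 4.714 mm.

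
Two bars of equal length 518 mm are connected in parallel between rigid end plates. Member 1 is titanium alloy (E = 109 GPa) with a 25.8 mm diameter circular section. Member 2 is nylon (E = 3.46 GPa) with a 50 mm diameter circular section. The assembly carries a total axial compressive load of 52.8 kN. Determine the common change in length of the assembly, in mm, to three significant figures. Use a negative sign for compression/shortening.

-0.429 mm

A_1 = 522.8 mm².
A_2 = 1963 mm².
Equal strain + equilibrium ⇒ each member carries load in proportion to AE: A₁E₁ = 56980000 N, A₂E₂ = 6794000 N, ΣAE = 63780000 N.
δ = PL/ΣAE = -52800·518/63780000 = -0.4288 mm.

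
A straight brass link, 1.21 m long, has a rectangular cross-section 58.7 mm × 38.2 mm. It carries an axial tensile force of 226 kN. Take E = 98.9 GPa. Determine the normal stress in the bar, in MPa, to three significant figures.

A = 2242 mm².
σ = N/A = 226000/2242 = 100.8 MPa.

101 MPa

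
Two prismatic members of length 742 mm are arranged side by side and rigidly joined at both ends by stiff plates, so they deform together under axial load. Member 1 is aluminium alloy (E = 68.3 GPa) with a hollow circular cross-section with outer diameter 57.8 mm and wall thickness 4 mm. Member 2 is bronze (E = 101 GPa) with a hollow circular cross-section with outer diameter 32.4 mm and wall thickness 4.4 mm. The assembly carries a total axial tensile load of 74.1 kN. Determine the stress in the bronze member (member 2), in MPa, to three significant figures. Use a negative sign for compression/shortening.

87.8 MPa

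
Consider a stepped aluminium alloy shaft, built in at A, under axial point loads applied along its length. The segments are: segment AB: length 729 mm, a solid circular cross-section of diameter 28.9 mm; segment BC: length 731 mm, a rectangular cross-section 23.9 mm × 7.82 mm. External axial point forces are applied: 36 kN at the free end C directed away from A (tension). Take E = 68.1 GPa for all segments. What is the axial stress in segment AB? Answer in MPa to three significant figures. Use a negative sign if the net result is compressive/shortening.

54.9 MPa

Internal axial forces (sectioning from the free end, tension +): N_BC = 36 kN, N_AB = 36 kN.
A_AB = 656 mm².
σ_AB = N_AB/A_AB = 36000/656 = 54.88 MPa.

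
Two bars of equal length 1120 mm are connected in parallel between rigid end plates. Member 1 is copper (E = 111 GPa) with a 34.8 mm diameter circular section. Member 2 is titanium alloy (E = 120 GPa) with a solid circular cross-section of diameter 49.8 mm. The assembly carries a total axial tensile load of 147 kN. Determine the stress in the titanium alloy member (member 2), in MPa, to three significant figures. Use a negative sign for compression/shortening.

A_1 = 951.1 mm².
A_2 = 1948 mm².
Equal strain + equilibrium ⇒ each member carries load in proportion to AE: A₁E₁ = 105600000 N, A₂E₂ = 233700000 N, ΣAE = 339300000 N.
σ₂ = P·E₂/ΣAE = 147000·120000/339300000 = 51.99 MPa.

52.0 MPa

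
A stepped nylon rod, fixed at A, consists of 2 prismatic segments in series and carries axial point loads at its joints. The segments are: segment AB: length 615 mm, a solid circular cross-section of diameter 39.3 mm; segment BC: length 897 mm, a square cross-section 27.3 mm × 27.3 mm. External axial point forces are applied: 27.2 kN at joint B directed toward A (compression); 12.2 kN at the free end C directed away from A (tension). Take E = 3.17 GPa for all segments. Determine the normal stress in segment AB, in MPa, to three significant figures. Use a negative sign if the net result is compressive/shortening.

-12.4 MPa

Internal axial forces (sectioning from the free end, tension +): N_BC = 12.2 kN, N_AB = -15 kN.
A_AB = 1213 mm².
σ_AB = N_AB/A_AB = -15000/1213 = -12.37 MPa.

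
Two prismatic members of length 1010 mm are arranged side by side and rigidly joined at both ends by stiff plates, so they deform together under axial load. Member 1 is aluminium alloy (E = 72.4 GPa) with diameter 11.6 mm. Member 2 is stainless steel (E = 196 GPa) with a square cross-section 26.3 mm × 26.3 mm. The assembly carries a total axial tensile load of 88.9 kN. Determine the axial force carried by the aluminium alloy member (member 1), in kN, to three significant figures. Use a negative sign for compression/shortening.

4.75 kN

A_1 = 105.7 mm².
A_2 = 691.7 mm².
Equal strain + equilibrium ⇒ each member carries load in proportion to AE: A₁E₁ = 7651000 N, A₂E₂ = 135600000 N, ΣAE = 143200000 N.
F₁ = P·A₁E₁/ΣAE = 88900·7651000/143200000 = 4749 N.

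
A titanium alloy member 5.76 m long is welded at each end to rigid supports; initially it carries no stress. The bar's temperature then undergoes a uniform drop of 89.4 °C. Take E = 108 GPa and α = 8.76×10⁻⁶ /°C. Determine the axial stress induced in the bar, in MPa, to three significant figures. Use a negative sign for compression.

Free thermal expansion αLΔT = 8.76e-6 · 5760 · -89.4 = -4.511 mm.
The walls impose strain ε = −(-4.511)/5760 = 7.8314e-04; σ = Eε = 108000 · 7.8314e-04 = 84.58 MPa.

84.6 MPa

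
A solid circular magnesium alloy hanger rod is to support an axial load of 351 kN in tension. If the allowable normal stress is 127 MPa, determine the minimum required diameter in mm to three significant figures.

Required area A ≥ P/σ_allow = 351000/127 = 2764 mm².
For a solid circular section, d ≥ √(4A/π) = 59.32 mm.

59.3 mm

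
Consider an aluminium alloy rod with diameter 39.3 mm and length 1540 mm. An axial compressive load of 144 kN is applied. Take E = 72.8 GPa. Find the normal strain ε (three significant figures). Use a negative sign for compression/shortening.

A = 1213 mm².
σ = N/A = -118.7 MPa; ε = σ/E = -118.7/72800 = -1.631e-03.

-0.00163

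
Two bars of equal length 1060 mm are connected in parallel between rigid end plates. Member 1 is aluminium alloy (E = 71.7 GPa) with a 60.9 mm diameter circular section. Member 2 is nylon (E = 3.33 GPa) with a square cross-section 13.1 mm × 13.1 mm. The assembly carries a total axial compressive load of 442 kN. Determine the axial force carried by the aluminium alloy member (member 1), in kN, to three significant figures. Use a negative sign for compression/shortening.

A_1 = 2913 mm².
A_2 = 171.6 mm².
Equal strain + equilibrium ⇒ each member carries load in proportion to AE: A₁E₁ = 208900000 N, A₂E₂ = 571500 N, ΣAE = 209400000 N.
F₁ = P·A₁E₁/ΣAE = -442000·208900000/209400000 = -440800 N.

-441 kN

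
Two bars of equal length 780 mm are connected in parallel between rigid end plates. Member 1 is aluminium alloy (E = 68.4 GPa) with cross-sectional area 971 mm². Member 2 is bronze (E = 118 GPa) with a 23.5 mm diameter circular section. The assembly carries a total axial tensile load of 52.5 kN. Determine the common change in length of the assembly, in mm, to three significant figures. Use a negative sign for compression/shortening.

A_2 = 433.7 mm².
Equal strain + equilibrium ⇒ each member carries load in proportion to AE: A₁E₁ = 66420000 N, A₂E₂ = 51180000 N, ΣAE = 117600000 N.
δ = PL/ΣAE = 52500·780/117600000 = 0.3482 mm.

0.348 mm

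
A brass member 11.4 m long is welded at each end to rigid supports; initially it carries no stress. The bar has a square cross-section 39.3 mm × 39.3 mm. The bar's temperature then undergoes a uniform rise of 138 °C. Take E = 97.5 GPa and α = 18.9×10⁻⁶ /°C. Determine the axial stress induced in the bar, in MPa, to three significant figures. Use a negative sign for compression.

-254 MPa

Free thermal expansion αLΔT = 18.9e-6 · 11400 · 138 = 29.73 mm.
The walls impose strain ε = −(29.73)/11400 = -2.6082e-03; σ = Eε = 97500 · -2.6082e-03 = -254.3 MPa.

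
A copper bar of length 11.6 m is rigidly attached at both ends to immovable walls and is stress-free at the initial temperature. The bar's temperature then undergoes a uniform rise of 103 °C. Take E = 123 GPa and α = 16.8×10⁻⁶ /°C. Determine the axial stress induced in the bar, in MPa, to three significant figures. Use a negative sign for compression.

-213 MPa

Free thermal expansion αLΔT = 16.8e-6 · 11600 · 103 = 20.07 mm.
The walls impose strain ε = −(20.07)/11600 = -1.7304e-03; σ = Eε = 123000 · -1.7304e-03 = -212.8 MPa.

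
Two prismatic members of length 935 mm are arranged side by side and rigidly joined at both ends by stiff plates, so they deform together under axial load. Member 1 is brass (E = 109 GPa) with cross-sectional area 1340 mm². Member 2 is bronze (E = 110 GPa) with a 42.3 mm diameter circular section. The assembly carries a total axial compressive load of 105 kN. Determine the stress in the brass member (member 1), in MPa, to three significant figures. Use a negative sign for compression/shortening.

-38.1 MPa

A_2 = 1405 mm².
Equal strain + equilibrium ⇒ each member carries load in proportion to AE: A₁E₁ = 146100000 N, A₂E₂ = 154600000 N, ΣAE = 300600000 N.
σ₁ = P·E₁/ΣAE = -105000·109000/300600000 = -38.07 MPa.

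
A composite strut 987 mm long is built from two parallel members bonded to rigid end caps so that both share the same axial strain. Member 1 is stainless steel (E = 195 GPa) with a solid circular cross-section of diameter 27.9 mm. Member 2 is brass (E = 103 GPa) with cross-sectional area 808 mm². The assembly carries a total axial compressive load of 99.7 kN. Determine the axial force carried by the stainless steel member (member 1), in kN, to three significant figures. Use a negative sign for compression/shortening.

-58.7 kN

A_1 = 611.4 mm².
Equal strain + equilibrium ⇒ each member carries load in proportion to AE: A₁E₁ = 119200000 N, A₂E₂ = 83220000 N, ΣAE = 202400000 N.
F₁ = P·A₁E₁/ΣAE = -99700·119200000/202400000 = -58710 N.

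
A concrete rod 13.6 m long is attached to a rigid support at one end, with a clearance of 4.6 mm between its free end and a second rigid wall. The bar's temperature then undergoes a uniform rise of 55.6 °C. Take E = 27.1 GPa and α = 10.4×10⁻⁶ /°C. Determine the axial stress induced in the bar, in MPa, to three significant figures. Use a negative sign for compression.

Free thermal expansion αLΔT = 10.4e-6 · 13600 · 55.6 = 7.864 mm.
The walls engage after the gap closes; constrained expansion = 7.864 − 4.6 = 3.264 mm.
The walls impose strain ε = −(3.264)/13600 = -2.4000e-04; σ = Eε = 27100 · -2.4000e-04 = -6.504 MPa.

-6.50 MPa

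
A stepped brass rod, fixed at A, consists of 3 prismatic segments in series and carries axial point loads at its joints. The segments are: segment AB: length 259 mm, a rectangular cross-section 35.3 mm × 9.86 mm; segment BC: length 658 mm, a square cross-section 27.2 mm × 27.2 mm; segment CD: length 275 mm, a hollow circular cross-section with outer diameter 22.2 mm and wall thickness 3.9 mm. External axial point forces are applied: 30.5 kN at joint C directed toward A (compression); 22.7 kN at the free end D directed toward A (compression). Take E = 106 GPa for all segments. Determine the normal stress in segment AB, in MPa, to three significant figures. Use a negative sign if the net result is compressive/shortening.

-153 MPa

Internal axial forces (sectioning from the free end, tension +): N_CD = -22.7 kN, N_BC = -53.2 kN, N_AB = -53.2 kN.
A_AB = 348.1 mm².
σ_AB = N_AB/A_AB = -53200/348.1 = -152.8 MPa.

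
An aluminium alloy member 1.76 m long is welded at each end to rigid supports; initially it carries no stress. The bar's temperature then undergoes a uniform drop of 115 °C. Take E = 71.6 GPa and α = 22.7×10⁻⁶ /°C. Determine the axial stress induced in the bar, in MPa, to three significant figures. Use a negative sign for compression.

187 MPa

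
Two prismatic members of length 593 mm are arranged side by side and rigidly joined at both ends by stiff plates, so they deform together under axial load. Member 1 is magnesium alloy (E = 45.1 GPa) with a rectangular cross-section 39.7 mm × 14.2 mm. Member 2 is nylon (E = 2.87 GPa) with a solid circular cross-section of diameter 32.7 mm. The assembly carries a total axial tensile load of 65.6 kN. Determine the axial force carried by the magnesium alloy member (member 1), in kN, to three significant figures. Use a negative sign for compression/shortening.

A_1 = 563.7 mm².
A_2 = 839.8 mm².
Equal strain + equilibrium ⇒ each member carries load in proportion to AE: A₁E₁ = 25420000 N, A₂E₂ = 2410000 N, ΣAE = 27830000 N.
F₁ = P·A₁E₁/ΣAE = 65600·25420000/27830000 = 59920 N.

59.9 kN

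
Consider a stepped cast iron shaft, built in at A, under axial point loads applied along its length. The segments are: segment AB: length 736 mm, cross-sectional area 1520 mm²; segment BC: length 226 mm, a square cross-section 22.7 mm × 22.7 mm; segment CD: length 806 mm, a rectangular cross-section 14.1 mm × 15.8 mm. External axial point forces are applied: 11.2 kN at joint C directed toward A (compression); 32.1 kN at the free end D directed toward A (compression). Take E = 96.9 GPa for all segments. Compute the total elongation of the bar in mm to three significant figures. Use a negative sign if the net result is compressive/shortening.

-1.61 mm

Internal axial forces (sectioning from the free end, tension +): N_CD = -32.1 kN, N_BC = -43.3 kN, N_AB = -43.3 kN.
A_BC = 515.3 mm².
A_CD = 222.8 mm².
δ_AB = -43300·736/(1520·96900) = -0.2164 mm
δ_BC = -43300·226/(515.3·96900) = -0.196 mm
δ_CD = -32100·806/(222.8·96900) = -1.199 mm
δ = Σδ_i = -1.611 mm.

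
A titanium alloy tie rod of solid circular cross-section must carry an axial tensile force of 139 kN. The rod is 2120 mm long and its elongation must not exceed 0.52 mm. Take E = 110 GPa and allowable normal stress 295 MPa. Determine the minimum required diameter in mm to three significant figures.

Required area A ≥ P/σ_allow = 139000/295 = 471.2 mm².
For a solid circular section, d ≥ √(4A/π) = 24.49 mm.
Elongation limit: A ≥ PL/(Eδ_allow) = 139000·2120/(110000·0.52) = 5152 mm² ⇒ d ≥ 80.99 mm.
The elongation limit governs.

81.0 mm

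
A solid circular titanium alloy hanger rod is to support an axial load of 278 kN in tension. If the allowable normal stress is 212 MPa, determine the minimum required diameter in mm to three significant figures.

40.9 mm

Required area A ≥ P/σ_allow = 278000/212 = 1311 mm².
For a solid circular section, d ≥ √(4A/π) = 40.86 mm.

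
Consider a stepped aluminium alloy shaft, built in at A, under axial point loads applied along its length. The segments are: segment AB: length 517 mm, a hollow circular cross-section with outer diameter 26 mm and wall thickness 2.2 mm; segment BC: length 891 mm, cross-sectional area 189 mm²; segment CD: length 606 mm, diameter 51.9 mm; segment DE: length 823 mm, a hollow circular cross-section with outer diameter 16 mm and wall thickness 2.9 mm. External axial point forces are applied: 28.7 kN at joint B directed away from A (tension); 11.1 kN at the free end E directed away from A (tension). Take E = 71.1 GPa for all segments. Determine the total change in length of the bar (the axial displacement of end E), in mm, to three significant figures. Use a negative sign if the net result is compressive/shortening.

Internal axial forces (sectioning from the free end, tension +): N_DE = 11.1 kN, N_CD = 11.1 kN, N_BC = 11.1 kN, N_AB = 39.8 kN.
A_AB = 164.5 mm².
A_CD = 2116 mm².
A_DE = 119.3 mm².
δ_AB = 39800·517/(164.5·71100) = 1.759 mm
δ_BC = 11100·891/(189·71100) = 0.736 mm
δ_CD = 11100·606/(2116·71100) = 0.04472 mm
δ_DE = 11100·823/(119.3·71100) = 1.077 mm
δ = Σδ_i = 3.617 mm.

3.62 mm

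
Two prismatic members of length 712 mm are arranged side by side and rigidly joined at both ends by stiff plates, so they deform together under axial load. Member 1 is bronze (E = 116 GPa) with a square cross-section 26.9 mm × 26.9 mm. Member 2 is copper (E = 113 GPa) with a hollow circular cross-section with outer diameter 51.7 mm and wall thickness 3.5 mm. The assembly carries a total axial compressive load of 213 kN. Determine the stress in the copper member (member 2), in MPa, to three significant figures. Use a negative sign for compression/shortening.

-167 MPa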